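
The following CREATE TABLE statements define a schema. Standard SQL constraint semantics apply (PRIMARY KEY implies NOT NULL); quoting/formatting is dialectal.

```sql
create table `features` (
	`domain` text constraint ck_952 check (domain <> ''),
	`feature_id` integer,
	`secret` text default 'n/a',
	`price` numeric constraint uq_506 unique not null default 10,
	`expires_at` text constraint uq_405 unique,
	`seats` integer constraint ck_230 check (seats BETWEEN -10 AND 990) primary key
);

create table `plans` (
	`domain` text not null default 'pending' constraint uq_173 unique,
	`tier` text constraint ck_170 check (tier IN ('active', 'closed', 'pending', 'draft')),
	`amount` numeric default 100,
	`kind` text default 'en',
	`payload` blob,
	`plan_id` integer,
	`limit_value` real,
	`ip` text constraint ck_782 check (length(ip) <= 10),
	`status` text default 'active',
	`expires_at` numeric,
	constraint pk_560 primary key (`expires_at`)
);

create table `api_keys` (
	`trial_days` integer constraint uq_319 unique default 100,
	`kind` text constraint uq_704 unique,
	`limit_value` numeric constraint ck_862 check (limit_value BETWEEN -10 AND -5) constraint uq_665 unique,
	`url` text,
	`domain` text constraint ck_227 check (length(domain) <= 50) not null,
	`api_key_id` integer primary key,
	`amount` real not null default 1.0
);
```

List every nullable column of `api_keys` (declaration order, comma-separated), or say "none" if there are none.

trial_days, kind, limit_value, url

- trial_days: UNIQUE does not imply NOT NULL → nullable.
- kind: UNIQUE does not imply NOT NULL → nullable.
- limit_value: CHECK does not forbid NULL (a CHECK constraint passes when its expression is NULL) → nullable.
- url: no NOT NULL constraint applies → nullable.
- domain: declared NOT NULL → not nullable.
- api_key_id: part of the PRIMARY KEY, which implies NOT NULL → not nullable.
- amount: declared NOT NULL → not nullable.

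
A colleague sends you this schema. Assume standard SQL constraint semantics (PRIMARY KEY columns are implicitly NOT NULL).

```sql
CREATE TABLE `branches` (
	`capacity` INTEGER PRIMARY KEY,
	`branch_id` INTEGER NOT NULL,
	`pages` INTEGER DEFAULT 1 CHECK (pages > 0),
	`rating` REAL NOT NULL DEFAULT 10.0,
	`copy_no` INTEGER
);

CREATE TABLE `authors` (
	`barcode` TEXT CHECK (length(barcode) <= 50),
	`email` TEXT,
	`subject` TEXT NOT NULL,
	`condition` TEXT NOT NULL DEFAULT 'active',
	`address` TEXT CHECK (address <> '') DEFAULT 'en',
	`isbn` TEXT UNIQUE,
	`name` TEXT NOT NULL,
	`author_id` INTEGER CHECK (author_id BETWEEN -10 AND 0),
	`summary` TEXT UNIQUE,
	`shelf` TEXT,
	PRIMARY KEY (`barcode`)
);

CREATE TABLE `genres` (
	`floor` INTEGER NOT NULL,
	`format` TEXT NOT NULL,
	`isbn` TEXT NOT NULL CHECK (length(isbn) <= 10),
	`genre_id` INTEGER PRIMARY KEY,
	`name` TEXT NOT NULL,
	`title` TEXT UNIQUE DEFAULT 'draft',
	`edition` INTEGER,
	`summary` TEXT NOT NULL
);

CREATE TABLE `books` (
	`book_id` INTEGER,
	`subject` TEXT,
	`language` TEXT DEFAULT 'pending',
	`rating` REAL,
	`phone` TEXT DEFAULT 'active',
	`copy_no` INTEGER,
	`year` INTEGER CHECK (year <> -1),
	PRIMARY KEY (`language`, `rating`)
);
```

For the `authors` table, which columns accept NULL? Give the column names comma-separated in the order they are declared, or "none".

email, address, isbn, author_id, summary, shelf

- barcode: part of the PRIMARY KEY, which implies NOT NULL → not nullable.
- email: no NOT NULL constraint applies → nullable.
- subject: declared NOT NULL → not nullable.
- condition: declared NOT NULL → not nullable.
- address: CHECK does not forbid NULL (a CHECK constraint passes when its expression is NULL) → nullable.
- isbn: UNIQUE does not imply NOT NULL → nullable.
- name: declared NOT NULL → not nullable.
- author_id: CHECK does not forbid NULL (a CHECK constraint passes when its expression is NULL) → nullable.
- summary: UNIQUE does not imply NOT NULL → nullable.
- shelf: no NOT NULL constraint applies → nullable.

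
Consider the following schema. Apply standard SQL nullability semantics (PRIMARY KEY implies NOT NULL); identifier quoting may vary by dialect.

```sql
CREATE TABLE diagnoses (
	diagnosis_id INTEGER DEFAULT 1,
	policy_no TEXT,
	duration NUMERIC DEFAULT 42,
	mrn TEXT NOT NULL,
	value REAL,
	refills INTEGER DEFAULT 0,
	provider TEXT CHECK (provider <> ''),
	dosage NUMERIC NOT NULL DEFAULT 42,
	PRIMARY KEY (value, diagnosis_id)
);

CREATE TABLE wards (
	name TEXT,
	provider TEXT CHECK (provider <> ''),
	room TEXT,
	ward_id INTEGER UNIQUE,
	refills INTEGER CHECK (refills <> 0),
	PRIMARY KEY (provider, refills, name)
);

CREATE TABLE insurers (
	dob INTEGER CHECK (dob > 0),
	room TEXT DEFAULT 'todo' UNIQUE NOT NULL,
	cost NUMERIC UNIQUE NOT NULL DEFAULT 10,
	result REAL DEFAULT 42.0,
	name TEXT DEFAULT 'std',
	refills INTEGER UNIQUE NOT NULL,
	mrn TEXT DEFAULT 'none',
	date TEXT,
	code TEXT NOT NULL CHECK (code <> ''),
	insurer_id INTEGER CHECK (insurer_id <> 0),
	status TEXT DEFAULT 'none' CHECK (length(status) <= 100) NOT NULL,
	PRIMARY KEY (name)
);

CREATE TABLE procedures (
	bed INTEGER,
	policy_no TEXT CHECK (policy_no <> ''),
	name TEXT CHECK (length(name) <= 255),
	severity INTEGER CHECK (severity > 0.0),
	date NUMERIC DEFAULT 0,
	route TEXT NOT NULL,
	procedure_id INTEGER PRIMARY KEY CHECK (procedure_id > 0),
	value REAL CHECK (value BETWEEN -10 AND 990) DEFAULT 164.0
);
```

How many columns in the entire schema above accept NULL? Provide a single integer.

diagnoses: 4 nullable (policy_no, duration, refills, provider — PK (value, diagnosis_id) and explicit NOT NULL columns excluded).
wards: 2 nullable (room, ward_id — PK (provider, refills, name) and explicit NOT NULL columns excluded).
insurers: 5 nullable (dob, result, mrn, date, insurer_id — PK (name) and explicit NOT NULL columns excluded).
procedures: 6 nullable (bed, policy_no, name, severity, date, value — PK (procedure_id) and explicit NOT NULL columns excluded).
Total: 4 + 2 + 5 + 6 = 17.

17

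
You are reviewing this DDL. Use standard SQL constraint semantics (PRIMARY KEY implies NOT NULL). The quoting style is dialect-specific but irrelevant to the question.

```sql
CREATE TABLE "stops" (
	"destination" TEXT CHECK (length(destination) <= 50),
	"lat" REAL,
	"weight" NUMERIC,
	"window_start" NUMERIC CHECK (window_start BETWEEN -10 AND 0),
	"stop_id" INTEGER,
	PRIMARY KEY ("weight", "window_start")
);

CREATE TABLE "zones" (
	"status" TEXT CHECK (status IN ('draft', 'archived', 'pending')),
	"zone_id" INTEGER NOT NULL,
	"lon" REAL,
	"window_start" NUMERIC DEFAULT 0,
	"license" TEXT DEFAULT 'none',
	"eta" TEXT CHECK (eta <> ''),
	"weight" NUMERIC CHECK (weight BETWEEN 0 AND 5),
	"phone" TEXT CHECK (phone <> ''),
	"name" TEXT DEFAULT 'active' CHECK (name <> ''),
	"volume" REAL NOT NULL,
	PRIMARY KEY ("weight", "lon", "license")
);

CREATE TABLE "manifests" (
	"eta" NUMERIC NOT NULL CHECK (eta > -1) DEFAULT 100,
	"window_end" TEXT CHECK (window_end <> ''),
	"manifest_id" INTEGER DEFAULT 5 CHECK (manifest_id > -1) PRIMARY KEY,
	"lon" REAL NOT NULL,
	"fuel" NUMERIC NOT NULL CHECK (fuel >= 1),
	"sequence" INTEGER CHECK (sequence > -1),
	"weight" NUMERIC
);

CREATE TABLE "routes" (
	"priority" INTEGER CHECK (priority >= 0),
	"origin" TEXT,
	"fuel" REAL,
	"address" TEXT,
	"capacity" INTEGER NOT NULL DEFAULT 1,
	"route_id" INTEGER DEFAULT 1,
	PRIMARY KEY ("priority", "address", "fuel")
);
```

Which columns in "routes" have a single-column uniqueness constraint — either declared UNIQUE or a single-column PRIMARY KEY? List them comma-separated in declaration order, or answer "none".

- priority: part of a composite PRIMARY KEY — only the tuple is unique, not this column on its own.
- origin: no UNIQUE or single-column PK constraint.
- fuel: part of a composite PRIMARY KEY — only the tuple is unique, not this column on its own.
- address: part of a composite PRIMARY KEY — only the tuple is unique, not this column on its own.
- capacity: no UNIQUE or single-column PK constraint.
- route_id: no UNIQUE or single-column PK constraint.

none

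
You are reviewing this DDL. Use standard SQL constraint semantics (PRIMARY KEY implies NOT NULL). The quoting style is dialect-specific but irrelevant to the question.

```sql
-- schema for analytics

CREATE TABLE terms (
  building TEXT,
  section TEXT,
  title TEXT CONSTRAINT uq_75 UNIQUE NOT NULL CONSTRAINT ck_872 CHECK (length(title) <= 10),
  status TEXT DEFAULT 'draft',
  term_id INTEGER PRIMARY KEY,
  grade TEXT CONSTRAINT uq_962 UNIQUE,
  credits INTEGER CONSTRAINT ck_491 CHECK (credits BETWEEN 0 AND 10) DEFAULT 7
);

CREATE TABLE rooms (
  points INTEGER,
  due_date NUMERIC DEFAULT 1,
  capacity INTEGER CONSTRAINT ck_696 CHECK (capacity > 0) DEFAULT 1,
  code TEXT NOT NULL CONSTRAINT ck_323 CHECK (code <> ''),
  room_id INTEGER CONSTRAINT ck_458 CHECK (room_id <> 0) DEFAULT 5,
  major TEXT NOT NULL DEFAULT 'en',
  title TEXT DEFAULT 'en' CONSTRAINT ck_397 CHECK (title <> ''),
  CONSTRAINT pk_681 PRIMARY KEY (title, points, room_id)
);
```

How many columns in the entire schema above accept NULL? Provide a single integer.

terms: 5 nullable (building, section, status, grade, credits — PK (term_id) and explicit NOT NULL columns excluded).
rooms: 2 nullable (due_date, capacity — PK (title, points, room_id) and explicit NOT NULL columns excluded).
Total: 5 + 2 = 7.

7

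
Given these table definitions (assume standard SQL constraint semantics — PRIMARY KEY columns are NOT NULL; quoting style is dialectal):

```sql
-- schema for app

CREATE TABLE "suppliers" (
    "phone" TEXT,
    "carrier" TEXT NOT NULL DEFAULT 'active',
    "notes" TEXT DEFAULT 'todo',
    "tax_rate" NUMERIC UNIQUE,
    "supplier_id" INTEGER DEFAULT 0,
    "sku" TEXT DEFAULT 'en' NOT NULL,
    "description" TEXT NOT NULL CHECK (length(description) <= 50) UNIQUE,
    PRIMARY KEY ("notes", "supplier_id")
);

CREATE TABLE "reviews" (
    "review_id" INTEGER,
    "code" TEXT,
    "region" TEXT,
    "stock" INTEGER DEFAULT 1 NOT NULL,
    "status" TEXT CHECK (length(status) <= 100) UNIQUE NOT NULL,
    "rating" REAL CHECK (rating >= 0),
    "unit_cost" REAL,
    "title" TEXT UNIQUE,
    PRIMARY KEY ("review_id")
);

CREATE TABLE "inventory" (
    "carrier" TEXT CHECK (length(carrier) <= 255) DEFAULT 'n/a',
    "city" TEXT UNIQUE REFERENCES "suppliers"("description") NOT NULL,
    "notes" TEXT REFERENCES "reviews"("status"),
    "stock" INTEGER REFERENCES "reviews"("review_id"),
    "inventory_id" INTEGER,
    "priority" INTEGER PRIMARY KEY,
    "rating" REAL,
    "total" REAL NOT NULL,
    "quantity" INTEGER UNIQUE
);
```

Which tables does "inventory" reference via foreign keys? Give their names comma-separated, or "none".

- city REFERENCES suppliers(description).
- notes REFERENCES reviews(status).
- stock REFERENCES reviews(review_id).

suppliers, reviews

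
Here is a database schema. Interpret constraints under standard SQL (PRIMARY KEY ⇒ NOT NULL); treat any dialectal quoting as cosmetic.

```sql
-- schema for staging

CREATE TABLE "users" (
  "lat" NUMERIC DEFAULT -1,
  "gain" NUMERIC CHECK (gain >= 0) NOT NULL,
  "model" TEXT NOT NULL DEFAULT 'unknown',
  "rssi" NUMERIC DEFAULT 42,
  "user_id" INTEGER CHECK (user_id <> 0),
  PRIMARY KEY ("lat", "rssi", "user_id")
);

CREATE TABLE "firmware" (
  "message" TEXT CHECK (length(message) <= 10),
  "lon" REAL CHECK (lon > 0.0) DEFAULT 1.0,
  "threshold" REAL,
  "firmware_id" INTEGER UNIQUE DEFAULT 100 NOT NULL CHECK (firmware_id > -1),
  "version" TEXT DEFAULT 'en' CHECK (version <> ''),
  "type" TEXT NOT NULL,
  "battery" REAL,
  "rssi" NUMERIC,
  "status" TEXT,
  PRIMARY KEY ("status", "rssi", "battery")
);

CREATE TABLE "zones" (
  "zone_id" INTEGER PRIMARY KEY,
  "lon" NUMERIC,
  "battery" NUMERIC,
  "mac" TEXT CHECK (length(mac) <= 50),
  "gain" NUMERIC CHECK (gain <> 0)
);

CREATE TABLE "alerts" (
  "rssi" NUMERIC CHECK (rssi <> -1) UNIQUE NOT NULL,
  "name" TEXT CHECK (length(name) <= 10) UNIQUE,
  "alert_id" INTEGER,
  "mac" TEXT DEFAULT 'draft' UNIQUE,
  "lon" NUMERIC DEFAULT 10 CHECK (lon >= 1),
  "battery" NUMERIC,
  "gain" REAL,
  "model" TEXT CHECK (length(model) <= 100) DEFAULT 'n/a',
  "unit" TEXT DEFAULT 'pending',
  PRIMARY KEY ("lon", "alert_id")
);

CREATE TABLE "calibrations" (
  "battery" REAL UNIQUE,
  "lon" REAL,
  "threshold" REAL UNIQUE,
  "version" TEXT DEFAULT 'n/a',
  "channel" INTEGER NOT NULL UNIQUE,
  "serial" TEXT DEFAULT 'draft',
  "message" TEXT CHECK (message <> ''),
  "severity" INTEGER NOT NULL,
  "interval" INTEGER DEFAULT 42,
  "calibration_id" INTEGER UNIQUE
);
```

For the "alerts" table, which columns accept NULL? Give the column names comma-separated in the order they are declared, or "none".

name, mac, battery, gain, model, unit

- rssi: declared NOT NULL → not nullable.
- name: CHECK does not forbid NULL (a CHECK constraint passes when its expression is NULL) → nullable.
- alert_id: part of the PRIMARY KEY, which implies NOT NULL → not nullable.
- mac: UNIQUE does not imply NOT NULL → nullable.
- lon: part of the PRIMARY KEY, which implies NOT NULL → not nullable.
- battery: no NOT NULL constraint applies → nullable.
- gain: no NOT NULL constraint applies → nullable.
- model: CHECK does not forbid NULL (a CHECK constraint passes when its expression is NULL) → nullable.
- unit: DEFAULT only fills an omitted column; an explicit NULL is still allowed → nullable.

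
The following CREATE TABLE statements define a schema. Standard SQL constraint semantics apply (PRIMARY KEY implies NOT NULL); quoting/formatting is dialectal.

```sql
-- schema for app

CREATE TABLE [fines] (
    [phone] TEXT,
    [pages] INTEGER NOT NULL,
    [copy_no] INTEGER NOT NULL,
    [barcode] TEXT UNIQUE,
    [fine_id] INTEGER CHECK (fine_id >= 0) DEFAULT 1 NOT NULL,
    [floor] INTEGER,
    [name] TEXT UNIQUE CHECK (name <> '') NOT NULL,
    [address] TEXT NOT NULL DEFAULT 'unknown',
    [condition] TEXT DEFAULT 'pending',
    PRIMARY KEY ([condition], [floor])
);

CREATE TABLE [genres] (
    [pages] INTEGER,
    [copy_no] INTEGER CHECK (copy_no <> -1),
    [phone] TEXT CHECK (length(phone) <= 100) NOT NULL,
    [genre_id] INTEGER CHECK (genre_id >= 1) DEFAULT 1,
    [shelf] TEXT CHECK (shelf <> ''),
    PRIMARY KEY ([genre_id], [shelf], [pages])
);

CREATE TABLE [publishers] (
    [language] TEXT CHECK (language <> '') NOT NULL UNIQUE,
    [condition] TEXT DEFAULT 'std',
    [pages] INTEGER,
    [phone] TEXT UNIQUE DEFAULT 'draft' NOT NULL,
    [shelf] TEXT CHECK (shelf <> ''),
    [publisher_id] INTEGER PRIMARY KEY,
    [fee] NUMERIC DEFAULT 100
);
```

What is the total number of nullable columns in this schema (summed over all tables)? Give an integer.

7

fines: 2 nullable (phone, barcode — PK (condition, floor) and explicit NOT NULL columns excluded).
genres: 1 nullable (copy_no — PK (genre_id, shelf, pages) and explicit NOT NULL columns excluded).
publishers: 4 nullable (condition, pages, shelf, fee — PK (publisher_id) and explicit NOT NULL columns excluded).
Total: 2 + 1 + 4 = 7.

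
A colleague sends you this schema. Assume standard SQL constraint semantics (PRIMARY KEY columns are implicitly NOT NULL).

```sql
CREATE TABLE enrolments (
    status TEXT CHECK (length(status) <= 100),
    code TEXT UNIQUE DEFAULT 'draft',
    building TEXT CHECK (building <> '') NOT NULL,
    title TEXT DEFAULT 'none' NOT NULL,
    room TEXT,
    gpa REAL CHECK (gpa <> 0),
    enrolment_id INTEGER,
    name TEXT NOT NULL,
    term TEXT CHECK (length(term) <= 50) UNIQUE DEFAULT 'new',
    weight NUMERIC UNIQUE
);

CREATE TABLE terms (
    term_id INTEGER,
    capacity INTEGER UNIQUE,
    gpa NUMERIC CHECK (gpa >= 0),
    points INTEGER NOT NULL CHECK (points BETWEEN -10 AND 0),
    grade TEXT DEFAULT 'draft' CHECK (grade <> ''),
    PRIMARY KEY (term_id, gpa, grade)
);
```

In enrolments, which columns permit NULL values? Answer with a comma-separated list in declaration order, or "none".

status, code, room, gpa, enrolment_id, term, weight

- status: CHECK does not forbid NULL (a CHECK constraint passes when its expression is NULL) → nullable.
- code: UNIQUE does not imply NOT NULL → nullable.
- building: declared NOT NULL → not nullable.
- title: declared NOT NULL → not nullable.
- room: no NOT NULL constraint applies → nullable.
- gpa: CHECK does not forbid NULL (a CHECK constraint passes when its expression is NULL) → nullable.
- enrolment_id: no NOT NULL constraint applies → nullable.
- name: declared NOT NULL → not nullable.
- term: CHECK does not forbid NULL (a CHECK constraint passes when its expression is NULL) → nullable.
- weight: UNIQUE does not imply NOT NULL → nullable.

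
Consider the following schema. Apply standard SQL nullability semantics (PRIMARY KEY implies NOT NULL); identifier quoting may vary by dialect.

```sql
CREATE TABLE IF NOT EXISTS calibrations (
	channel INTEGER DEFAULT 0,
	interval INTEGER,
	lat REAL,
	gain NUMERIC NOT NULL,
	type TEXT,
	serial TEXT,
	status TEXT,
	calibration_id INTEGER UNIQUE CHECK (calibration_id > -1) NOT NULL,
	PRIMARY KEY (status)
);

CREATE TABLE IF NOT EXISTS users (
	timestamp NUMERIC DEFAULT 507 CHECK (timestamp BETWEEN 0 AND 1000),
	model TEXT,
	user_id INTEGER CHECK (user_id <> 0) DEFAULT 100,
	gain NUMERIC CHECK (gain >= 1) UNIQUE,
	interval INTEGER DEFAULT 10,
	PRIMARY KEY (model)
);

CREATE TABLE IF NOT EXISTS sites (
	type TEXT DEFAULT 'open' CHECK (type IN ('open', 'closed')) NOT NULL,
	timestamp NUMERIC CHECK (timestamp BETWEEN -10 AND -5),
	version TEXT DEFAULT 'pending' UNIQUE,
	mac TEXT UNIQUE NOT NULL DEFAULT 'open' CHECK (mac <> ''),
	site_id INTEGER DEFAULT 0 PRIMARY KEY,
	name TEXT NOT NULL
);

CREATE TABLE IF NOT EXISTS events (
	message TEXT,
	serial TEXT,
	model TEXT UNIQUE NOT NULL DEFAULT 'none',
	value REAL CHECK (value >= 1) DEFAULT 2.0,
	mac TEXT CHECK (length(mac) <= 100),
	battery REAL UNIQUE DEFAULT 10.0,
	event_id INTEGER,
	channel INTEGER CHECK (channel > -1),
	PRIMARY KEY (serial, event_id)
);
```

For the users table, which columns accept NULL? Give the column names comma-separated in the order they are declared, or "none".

- timestamp: CHECK does not forbid NULL (a CHECK constraint passes when its expression is NULL) → nullable.
- model: part of the PRIMARY KEY, which implies NOT NULL → not nullable.
- user_id: CHECK does not forbid NULL (a CHECK constraint passes when its expression is NULL) → nullable.
- gain: CHECK does not forbid NULL (a CHECK constraint passes when its expression is NULL) → nullable.
- interval: DEFAULT only fills an omitted column; an explicit NULL is still allowed → nullable.

timestamp, user_id, gain, interval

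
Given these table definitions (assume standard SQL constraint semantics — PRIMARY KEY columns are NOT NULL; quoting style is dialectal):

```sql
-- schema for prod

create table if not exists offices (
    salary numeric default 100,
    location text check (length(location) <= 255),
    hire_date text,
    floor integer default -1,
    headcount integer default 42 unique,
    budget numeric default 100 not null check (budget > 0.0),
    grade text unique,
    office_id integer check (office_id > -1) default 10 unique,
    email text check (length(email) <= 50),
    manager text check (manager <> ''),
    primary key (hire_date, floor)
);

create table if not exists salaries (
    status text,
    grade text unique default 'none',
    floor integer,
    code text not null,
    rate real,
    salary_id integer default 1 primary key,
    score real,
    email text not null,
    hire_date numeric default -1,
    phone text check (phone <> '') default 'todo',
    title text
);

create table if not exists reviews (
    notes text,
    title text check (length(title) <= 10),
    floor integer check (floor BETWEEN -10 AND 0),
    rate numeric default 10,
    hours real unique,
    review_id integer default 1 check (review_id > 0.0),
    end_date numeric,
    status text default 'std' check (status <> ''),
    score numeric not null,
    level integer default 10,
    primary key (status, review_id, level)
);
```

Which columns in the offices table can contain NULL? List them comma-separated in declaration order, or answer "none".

- salary: DEFAULT only fills an omitted column; an explicit NULL is still allowed → nullable.
- location: CHECK does not forbid NULL (a CHECK constraint passes when its expression is NULL) → nullable.
- hire_date: part of the PRIMARY KEY, which implies NOT NULL → not nullable.
- floor: part of the PRIMARY KEY, which implies NOT NULL → not nullable.
- headcount: UNIQUE does not imply NOT NULL → nullable.
- budget: declared NOT NULL → not nullable.
- grade: UNIQUE does not imply NOT NULL → nullable.
- office_id: CHECK does not forbid NULL (a CHECK constraint passes when its expression is NULL) → nullable.
- email: CHECK does not forbid NULL (a CHECK constraint passes when its expression is NULL) → nullable.
- manager: CHECK does not forbid NULL (a CHECK constraint passes when its expression is NULL) → nullable.

salary, location, headcount, grade, office_id, email, manager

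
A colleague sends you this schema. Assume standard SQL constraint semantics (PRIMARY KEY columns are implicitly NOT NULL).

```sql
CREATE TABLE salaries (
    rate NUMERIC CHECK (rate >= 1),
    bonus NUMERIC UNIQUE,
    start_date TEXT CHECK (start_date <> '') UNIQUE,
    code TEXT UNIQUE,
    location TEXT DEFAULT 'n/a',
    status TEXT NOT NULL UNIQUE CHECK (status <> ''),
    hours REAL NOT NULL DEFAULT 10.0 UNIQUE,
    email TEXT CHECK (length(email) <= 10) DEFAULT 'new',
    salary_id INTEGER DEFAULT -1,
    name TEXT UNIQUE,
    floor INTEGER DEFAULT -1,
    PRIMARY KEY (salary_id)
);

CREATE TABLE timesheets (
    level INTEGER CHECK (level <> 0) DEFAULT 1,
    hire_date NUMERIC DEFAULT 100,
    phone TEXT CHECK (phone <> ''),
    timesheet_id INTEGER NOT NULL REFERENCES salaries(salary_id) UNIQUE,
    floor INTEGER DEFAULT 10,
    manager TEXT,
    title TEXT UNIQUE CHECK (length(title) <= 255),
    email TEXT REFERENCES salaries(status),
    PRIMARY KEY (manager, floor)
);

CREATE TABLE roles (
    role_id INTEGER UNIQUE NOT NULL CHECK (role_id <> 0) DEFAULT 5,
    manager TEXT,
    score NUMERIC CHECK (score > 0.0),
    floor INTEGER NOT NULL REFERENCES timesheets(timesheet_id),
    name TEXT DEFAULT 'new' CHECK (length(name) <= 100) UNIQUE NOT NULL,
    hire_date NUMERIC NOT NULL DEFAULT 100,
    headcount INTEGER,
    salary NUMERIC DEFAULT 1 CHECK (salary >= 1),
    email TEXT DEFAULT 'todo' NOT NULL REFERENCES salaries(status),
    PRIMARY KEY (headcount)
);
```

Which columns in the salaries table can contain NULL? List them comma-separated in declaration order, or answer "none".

- rate: CHECK does not forbid NULL (a CHECK constraint passes when its expression is NULL) → nullable.
- bonus: UNIQUE does not imply NOT NULL → nullable.
- start_date: CHECK does not forbid NULL (a CHECK constraint passes when its expression is NULL) → nullable.
- code: UNIQUE does not imply NOT NULL → nullable.
- location: DEFAULT only fills an omitted column; an explicit NULL is still allowed → nullable.
- status: declared NOT NULL → not nullable.
- hours: declared NOT NULL → not nullable.
- email: CHECK does not forbid NULL (a CHECK constraint passes when its expression is NULL) → nullable.
- salary_id: part of the PRIMARY KEY, which implies NOT NULL → not nullable.
- name: UNIQUE does not imply NOT NULL → nullable.
- floor: DEFAULT only fills an omitted column; an explicit NULL is still allowed → nullable.

rate, bonus, start_date, code, location, email, name, floor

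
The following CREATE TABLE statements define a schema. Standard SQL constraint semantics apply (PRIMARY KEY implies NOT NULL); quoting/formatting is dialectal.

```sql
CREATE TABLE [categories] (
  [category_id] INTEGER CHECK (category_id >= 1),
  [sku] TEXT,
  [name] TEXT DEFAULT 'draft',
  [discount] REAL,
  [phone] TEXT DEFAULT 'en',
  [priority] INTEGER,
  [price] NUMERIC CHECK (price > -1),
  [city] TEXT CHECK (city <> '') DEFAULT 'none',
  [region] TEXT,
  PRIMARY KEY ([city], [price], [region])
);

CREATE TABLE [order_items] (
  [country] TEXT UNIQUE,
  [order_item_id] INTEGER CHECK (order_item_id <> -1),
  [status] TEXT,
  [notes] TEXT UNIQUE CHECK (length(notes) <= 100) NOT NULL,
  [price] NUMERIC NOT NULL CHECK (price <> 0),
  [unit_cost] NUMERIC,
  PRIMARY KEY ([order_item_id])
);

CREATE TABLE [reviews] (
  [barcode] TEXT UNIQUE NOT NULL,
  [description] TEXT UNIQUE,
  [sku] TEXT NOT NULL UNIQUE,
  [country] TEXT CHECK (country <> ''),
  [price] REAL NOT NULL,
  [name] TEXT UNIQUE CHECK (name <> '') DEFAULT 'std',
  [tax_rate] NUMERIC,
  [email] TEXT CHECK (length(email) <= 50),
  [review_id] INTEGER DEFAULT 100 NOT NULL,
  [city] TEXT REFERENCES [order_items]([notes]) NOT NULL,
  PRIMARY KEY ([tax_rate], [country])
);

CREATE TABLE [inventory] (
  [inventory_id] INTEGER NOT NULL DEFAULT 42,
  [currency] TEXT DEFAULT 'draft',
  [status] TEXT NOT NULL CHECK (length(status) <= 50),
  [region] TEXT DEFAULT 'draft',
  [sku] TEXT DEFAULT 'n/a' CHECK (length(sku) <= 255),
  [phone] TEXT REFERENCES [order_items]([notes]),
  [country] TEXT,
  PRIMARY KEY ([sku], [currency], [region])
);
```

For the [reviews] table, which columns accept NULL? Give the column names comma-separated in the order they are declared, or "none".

- barcode: declared NOT NULL → not nullable.
- description: UNIQUE does not imply NOT NULL → nullable.
- sku: declared NOT NULL → not nullable.
- country: part of the PRIMARY KEY, which implies NOT NULL → not nullable.
- price: declared NOT NULL → not nullable.
- name: CHECK does not forbid NULL (a CHECK constraint passes when its expression is NULL) → nullable.
- tax_rate: part of the PRIMARY KEY, which implies NOT NULL → not nullable.
- email: CHECK does not forbid NULL (a CHECK constraint passes when its expression is NULL) → nullable.
- review_id: declared NOT NULL → not nullable.
- city: declared NOT NULL → not nullable.

description, name, email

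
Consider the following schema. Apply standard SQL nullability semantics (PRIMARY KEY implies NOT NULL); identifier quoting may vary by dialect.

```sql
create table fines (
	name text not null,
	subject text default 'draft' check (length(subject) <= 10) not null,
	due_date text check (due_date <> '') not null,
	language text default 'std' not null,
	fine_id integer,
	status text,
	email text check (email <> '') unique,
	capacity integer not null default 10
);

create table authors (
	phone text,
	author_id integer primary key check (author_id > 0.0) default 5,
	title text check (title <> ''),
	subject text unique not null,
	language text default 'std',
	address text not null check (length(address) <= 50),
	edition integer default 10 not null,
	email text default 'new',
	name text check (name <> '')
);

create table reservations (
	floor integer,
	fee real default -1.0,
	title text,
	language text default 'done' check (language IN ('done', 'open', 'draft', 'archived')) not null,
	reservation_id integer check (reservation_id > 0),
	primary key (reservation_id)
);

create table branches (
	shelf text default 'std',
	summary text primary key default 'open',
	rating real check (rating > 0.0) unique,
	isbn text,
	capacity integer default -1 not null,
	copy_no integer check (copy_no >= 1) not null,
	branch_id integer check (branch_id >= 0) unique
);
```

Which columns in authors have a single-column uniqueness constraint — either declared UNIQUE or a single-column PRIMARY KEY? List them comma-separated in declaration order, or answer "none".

- phone: no UNIQUE or single-column PK constraint.
- author_id: single-column PRIMARY KEY → unique.
- title: no UNIQUE or single-column PK constraint.
- subject: declared UNIQUE → unique.
- language: no UNIQUE or single-column PK constraint.
- address: no UNIQUE or single-column PK constraint.
- edition: no UNIQUE or single-column PK constraint.
- email: no UNIQUE or single-column PK constraint.
- name: no UNIQUE or single-column PK constraint.

author_id, subject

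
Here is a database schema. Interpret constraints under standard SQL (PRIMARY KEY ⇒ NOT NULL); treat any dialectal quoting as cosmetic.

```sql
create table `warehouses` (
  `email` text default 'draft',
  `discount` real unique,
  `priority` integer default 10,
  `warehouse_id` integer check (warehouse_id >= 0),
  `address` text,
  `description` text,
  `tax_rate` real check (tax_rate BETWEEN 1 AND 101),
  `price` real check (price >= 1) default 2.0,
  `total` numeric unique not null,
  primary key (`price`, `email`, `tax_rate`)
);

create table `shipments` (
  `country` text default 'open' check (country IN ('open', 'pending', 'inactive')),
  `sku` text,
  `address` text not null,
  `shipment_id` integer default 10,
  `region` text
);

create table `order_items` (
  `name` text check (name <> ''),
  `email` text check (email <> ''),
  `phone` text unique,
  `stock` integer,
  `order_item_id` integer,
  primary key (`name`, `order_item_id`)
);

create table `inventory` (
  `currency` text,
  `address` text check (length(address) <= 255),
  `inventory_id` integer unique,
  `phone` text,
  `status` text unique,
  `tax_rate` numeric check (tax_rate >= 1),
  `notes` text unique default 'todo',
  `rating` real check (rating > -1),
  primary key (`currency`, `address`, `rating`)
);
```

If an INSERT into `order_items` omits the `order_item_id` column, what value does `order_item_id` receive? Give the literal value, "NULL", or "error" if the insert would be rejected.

order_item_id has no DEFAULT clause.
Omitting it would insert NULL, but it is part of the PRIMARY KEY, so the INSERT fails.

error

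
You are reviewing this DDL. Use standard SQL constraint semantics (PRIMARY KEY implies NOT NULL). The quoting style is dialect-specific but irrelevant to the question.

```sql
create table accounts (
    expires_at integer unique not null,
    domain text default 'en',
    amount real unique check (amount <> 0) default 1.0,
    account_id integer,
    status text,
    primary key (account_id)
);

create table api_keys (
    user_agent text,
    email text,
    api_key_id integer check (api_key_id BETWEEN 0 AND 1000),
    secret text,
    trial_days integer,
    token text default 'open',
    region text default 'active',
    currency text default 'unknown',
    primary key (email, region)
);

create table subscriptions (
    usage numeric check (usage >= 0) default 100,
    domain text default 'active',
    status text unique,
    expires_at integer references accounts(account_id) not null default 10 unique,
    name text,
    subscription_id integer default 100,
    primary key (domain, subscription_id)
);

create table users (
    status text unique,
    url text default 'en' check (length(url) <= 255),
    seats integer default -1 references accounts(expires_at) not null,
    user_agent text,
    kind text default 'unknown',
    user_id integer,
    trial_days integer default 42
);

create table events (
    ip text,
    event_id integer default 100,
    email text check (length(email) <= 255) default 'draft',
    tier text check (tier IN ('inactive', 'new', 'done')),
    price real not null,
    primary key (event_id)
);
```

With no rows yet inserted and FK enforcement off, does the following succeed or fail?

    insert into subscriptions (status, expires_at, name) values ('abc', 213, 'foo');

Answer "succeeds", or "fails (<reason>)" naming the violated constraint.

NOT NULL columns: domain defaults to 'active'; expires_at is supplied; subscription_id defaults to 100.
No constraint is violated.

succeeds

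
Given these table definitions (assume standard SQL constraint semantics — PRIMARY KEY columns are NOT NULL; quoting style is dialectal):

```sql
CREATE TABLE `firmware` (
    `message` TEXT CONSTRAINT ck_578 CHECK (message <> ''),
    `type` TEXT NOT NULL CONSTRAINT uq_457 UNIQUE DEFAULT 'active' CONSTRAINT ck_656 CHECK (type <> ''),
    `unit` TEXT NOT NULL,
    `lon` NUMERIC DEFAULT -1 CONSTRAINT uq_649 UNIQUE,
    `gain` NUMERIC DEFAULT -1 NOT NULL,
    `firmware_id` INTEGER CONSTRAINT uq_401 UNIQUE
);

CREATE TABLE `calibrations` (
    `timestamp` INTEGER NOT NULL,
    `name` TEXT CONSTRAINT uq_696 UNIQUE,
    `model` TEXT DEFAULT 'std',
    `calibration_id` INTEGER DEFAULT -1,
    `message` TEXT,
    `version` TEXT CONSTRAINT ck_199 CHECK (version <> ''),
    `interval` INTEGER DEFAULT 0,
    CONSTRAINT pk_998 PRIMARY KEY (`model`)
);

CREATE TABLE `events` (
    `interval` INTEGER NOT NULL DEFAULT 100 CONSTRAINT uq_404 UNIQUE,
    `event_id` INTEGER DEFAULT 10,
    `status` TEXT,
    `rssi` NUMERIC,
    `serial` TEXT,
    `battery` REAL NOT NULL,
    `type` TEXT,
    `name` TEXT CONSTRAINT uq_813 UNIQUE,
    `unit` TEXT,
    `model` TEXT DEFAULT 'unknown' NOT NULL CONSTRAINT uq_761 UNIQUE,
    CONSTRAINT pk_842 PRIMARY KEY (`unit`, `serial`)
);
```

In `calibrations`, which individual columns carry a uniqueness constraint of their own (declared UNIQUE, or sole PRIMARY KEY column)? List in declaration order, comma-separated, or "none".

- timestamp: no UNIQUE or single-column PK constraint.
- name: declared UNIQUE → unique.
- model: single-column PRIMARY KEY → unique.
- calibration_id: no UNIQUE or single-column PK constraint.
- message: no UNIQUE or single-column PK constraint.
- version: no UNIQUE or single-column PK constraint.
- interval: no UNIQUE or single-column PK constraint.

name, model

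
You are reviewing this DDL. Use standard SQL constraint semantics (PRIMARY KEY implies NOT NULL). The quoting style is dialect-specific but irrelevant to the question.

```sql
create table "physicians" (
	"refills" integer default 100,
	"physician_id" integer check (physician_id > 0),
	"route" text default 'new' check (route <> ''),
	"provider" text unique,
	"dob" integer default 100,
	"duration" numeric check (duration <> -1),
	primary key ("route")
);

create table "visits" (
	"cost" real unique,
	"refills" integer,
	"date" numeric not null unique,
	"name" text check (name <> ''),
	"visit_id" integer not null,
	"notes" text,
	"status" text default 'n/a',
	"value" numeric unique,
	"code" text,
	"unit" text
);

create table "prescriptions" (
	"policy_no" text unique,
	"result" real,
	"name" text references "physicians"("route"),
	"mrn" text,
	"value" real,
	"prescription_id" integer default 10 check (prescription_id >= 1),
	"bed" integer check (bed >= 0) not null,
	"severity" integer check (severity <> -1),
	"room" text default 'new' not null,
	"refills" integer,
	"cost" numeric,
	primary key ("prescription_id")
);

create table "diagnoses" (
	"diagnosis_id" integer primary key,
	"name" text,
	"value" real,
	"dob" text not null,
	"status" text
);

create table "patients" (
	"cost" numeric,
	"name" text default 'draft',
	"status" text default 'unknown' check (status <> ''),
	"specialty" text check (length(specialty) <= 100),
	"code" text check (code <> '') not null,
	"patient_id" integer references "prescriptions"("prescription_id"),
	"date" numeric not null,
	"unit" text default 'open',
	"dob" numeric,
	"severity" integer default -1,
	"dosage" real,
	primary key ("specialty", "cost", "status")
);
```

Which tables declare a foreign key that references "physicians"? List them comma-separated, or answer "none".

- prescriptions.name references physicians(route).

prescriptions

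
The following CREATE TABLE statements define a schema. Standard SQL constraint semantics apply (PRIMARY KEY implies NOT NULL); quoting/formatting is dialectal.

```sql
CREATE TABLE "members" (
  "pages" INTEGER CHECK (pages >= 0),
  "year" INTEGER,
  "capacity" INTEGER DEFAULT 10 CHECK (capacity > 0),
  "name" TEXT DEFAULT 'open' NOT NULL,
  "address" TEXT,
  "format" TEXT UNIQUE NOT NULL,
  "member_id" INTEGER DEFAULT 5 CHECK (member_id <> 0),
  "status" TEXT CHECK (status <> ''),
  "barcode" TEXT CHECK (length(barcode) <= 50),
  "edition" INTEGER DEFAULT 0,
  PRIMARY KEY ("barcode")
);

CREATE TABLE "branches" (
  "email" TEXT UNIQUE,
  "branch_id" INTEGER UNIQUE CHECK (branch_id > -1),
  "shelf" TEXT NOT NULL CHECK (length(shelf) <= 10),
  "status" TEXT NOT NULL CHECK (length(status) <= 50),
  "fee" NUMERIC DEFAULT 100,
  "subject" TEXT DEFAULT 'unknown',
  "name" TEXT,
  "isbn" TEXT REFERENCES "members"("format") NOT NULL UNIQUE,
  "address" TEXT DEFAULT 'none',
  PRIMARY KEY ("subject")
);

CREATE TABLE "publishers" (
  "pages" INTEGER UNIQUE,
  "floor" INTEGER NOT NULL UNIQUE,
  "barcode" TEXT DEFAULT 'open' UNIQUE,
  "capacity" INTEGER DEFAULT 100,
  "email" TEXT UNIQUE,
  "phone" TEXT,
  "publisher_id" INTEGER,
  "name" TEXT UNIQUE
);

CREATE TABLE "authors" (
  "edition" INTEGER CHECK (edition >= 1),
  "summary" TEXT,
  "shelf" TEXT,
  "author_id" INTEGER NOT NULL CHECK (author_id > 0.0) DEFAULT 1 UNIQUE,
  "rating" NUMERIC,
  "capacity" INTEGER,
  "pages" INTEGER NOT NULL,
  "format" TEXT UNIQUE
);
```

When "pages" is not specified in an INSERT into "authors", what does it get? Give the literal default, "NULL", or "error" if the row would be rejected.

pages has no DEFAULT clause.
Omitting it would insert NULL, but it is declared NOT NULL, so the INSERT fails.

error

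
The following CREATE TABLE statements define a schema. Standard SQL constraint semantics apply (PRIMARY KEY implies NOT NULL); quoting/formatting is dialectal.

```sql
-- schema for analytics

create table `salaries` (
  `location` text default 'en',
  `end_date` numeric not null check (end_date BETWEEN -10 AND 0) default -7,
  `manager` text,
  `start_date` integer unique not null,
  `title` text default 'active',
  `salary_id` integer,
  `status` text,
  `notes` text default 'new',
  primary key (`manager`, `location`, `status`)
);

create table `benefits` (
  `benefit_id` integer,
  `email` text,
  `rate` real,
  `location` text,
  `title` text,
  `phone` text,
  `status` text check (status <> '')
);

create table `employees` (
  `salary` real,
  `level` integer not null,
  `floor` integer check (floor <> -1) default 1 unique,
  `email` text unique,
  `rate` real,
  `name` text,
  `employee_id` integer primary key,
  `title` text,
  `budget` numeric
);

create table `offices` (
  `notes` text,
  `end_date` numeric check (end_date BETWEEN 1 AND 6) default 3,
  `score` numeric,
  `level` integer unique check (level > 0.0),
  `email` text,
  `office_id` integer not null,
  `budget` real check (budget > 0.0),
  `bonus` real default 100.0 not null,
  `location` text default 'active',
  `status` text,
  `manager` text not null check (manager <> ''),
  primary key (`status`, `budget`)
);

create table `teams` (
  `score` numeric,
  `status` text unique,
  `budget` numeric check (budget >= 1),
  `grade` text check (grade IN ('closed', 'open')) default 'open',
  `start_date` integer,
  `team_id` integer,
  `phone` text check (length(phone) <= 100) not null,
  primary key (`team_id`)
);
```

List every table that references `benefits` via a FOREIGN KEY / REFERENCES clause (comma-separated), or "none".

No REFERENCES clause anywhere in the schema names benefits.

none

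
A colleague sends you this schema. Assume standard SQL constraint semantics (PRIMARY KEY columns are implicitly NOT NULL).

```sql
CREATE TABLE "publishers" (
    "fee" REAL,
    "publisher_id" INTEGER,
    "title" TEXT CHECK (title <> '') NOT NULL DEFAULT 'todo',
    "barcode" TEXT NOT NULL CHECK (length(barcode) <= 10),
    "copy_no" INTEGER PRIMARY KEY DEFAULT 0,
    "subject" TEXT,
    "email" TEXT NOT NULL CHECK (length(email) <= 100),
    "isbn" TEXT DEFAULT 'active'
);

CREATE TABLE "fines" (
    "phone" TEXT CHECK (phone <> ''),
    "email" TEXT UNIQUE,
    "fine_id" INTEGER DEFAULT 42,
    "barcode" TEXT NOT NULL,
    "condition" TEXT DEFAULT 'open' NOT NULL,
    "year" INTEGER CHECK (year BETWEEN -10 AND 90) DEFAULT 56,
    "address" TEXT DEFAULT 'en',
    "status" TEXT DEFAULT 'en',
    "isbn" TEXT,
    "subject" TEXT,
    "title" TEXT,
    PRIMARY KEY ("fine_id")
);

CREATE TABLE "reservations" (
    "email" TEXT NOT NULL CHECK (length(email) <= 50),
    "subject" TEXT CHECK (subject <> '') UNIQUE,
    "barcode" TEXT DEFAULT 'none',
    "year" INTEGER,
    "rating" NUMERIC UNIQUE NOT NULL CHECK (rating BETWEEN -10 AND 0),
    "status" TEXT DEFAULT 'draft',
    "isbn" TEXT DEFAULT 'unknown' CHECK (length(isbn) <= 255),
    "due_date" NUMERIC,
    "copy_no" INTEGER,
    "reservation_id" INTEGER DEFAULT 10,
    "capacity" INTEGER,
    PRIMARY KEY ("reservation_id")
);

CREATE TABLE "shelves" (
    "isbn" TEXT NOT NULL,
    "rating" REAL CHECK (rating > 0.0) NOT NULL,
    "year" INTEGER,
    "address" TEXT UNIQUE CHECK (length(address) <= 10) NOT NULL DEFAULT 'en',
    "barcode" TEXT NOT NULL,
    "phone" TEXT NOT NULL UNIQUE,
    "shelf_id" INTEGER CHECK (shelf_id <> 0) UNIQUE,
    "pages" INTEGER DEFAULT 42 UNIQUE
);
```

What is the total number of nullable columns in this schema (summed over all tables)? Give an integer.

publishers: 4 nullable (fee, publisher_id, subject, isbn — PK (copy_no) and explicit NOT NULL columns excluded).
fines: 8 nullable (phone, email, year, address, status, isbn, subject, title — PK (fine_id) and explicit NOT NULL columns excluded).
reservations: 8 nullable (subject, barcode, year, status, isbn, due_date, copy_no, capacity — PK (reservation_id) and explicit NOT NULL columns excluded).
shelves: 3 nullable (year, shelf_id, pages — PK none and explicit NOT NULL columns excluded).
Total: 4 + 8 + 8 + 3 = 23.

23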